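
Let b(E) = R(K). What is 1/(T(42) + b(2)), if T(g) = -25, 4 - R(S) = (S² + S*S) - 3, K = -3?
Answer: -1/36 ≈ -0.027778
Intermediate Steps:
R(S) = 7 - 2*S² (R(S) = 4 - ((S² + S*S) - 3) = 4 - ((S² + S²) - 3) = 4 - (2*S² - 3) = 4 - (-3 + 2*S²) = 4 + (3 - 2*S²) = 7 - 2*S²)
b(E) = -11 (b(E) = 7 - 2*(-3)² = 7 - 2*9 = 7 - 18 = -11)
1/(T(42) + b(2)) = 1/(-25 - 11) = 1/(-36) = -1/36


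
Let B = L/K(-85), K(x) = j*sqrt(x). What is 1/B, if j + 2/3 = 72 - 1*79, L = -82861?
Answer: 23*I*sqrt(85)/248583 ≈ 0.00085303*I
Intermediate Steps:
j = -23/3 (j = -2/3 + (72 - 1*79) = -2/3 + (72 - 79) = -2/3 - 7 = -23/3 ≈ -7.6667)
K(x) = -23*sqrt(x)/3
B = -248583*I*sqrt(85)/1955 (B = -82861*3*I*sqrt(85)/1955 = -248583*I*sqrt(85)/1955 ≈ -1172.3*I)
1/B = 1/(-248583*I*sqrt(85)/1955) = 23*I*sqrt(85)/248583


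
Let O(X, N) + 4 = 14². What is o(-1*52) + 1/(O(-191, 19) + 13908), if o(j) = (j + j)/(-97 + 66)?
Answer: 1466431/437100 ≈ 3.3549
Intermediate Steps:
O(X, N) = 192 (O(X, N) = -4 + 14² = -4 + 196 = 192)
o(j) = -2*j/31 (o(j) = (2*j)/(-31) = (2*j)*(-1/31) = -2*j/31)
o(-1*52) + 1/(O(-191, 19) + 13908) = -(-2)*52/31 + 1/(192 + 13908) = -2/31*(-52) + 1/14100 = 104/31 + 1/14100 = 1466431/437100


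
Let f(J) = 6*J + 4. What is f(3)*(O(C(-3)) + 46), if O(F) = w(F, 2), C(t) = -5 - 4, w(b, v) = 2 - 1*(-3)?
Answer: 1122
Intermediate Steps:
f(J) = 4 + 6*J
w(b, v) = 5 (w(b, v) = 2 + 3 = 5)
C(t) = -9
O(F) = 5
f(3)*(O(C(-3)) + 46) = (4 + 6*3)*(5 + 46) = (4 + 18)*51 = 22*51 = 1122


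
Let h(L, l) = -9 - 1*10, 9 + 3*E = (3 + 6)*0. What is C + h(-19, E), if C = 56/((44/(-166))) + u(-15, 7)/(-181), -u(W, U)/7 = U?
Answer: -457934/1991 ≈ -230.00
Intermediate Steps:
E = -3 (E = -3 + ((3 + 6)*0)/3 = -3 + (9*0)/3 = -3 + (⅓)*0 = -3 + 0 = -3)
u(W, U) = -7*U
h(L, l) = -19 (h(L, l) = -9 - 10 = -19)
C = -420105/1991 (C = 56/((44/(-166))) - 7*7/(-181) = 56/((44*(-1/166))) - 49*(-1/181) = 56/(-22/83) + 49/181 = 56*(-83/22) + 49/181 = -2324/11 + 49/181 = -420105/1991 ≈ -211.00)
C + h(-19, E) = -420105/1991 - 19 = -457934/1991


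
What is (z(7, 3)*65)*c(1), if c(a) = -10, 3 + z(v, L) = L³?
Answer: -15600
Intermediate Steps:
z(v, L) = -3 + L³
(z(7, 3)*65)*c(1) = ((-3 + 3³)*65)*(-10) = ((-3 + 27)*65)*(-10) = (24*65)*(-10) = 1560*(-10) = -15600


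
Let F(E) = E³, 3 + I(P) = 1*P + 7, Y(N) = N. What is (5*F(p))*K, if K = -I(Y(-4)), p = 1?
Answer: 0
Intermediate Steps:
I(P) = 4 + P (I(P) = -3 + (1*P + 7) = -3 + (P + 7) = -3 + (7 + P) = 4 + P)
K = 0 (K = -(4 - 4) = -1*0 = 0)
(5*F(p))*K = (5*1³)*0 = (5*1)*0 = 5*0 = 0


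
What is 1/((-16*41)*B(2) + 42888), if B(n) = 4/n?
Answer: 1/41576 ≈ 2.4052e-5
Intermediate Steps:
1/((-16*41)*B(2) + 42888) = 1/((-16*41)*(4/2) + 42888) = 1/(-2624/2 + 42888) = 1/(-656*2 + 42888) = 1/(-1312 + 42888) = 1/41576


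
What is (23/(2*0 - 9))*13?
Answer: -299/9 ≈ -33.222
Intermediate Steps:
(23/(2*0 - 9))*13 = (23/(0 - 9))*13 = (23/(-9))*13 = (23*(-⅑))*13 = -23/9*13 = -299/9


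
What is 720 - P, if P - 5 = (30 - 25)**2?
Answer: 690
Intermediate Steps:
P = 30 (P = 5 + (30 - 25)**2 = 5 + 5**2 = 5 + 25 = 30)
720 - P = 720 - 1*30 = 720 - 30 = 690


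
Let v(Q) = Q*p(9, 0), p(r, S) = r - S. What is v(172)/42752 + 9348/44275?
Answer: 117045849/473211200 ≈ 0.24734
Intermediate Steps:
v(Q) = 9*Q (v(Q) = Q*(9 - 1*0) = Q*(9 + 0) = Q*9 = 9*Q)
v(172)/42752 + 9348/44275 = (9*172)/42752 + 9348/44275 = 1548*(1/42752) + 9348*(1/44275) = 387/10688 + 9348/44275 = 117045849/473211200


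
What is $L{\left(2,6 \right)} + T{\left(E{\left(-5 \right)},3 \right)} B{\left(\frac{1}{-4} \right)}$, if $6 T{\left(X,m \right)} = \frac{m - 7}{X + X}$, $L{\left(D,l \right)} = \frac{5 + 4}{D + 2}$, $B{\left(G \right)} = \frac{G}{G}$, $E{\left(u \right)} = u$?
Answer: $\frac{139}{60} \approx 2.3167$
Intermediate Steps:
$B{\left(G \right)} = 1$
$L{\left(D,l \right)} = \frac{9}{2 + D}$
$T{\left(X,m \right)} = \frac{-7 + m}{12 X}$ ($T{\left(X,m \right)} = \frac{\left(m - 7\right) \frac{1}{X + X}}{6} = \frac{\left(-7 + m\right) \frac{1}{2 X}}{6} = \frac{\frac{1}{2} \frac{1}{X} \left(-7 + m\right)}{6} = \frac{-7 + m}{12 X}$)
$L{\left(2,6 \right)} + T{\left(E{\left(-5 \right)},3 \right)} B{\left(\frac{1}{-4} \right)} = \frac{9}{2 + 2} + \frac{-7 + 3}{12 \left(-5\right)} 1 = \frac{9}{4} + \frac{1}{12} \left(- \frac{1}{5}\right) \left(-4\right) 1 = 9 \cdot \frac{1}{4} + \frac{1}{15} \cdot 1 = \frac{9}{4} + \frac{1}{15} = \frac{139}{60}$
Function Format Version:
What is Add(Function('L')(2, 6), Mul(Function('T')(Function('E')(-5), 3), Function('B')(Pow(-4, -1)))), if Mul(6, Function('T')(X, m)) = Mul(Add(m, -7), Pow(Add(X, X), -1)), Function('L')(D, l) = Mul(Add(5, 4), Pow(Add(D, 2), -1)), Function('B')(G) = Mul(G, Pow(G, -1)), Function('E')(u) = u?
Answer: Rational(139, 60) ≈ 2.3167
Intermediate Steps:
Function('B')(G) = 1
Function('L')(D, l) = Mul(9, Pow(Add(2, D), -1))
Function('T')(X, m) = Mul(Rational(1, 12), Pow(X, -1), Add(-7, m)) (Function('T')(X, m) = Mul(Rational(1, 6), Mul(Add(m, -7), Pow(Add(X, X), -1))) = Mul(Rational(1, 6), Mul(Add(-7, m), Pow(Mul(2, X), -1))) = Mul(Rational(1, 6), Mul(Add(-7, m), Mul(Rational(1, 2), Pow(X, -1)))) = Mul(Rational(1, 6), Mul(Rational(1, 2), Pow(X, -1), Add(-7, m))) = Mul(Rational(1, 12), Pow(X, -1), Add(-7, m)))
Add(Function('L')(2, 6), Mul(Function('T')(Function('E')(-5), 3), Function('B')(Pow(-4, -1)))) = Add(Mul(9, Pow(Add(2, 2), -1)), Mul(Mul(Rational(1, 12), Pow(-5, -1), Add(-7, 3)), 1)) = Add(Mul(9, Pow(4, -1)), Mul(Mul(Rational(1, 12), Rational(-1, 5), -4), 1)) = Add(Mul(9, Rational(1, 4)), Mul(Rational(1, 15), 1)) = Add(Rational(9, 4), Rational(1, 15)) = Rational(139, 60)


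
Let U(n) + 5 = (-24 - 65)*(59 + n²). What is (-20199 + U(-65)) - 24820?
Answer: -426300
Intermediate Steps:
U(n) = -5256 - 89*n² (U(n) = -5 + (-24 - 65)*(59 + n²) = -5 - 89*(59 + n²) = -5 + (-5251 - 89*n²) = -5256 - 89*n²)
(-20199 + U(-65)) - 24820 = (-20199 + (-5256 - 89*(-65)²)) - 24820 = (-20199 + (-5256 - 89*4225)) - 24820 = (-20199 + (-5256 - 376025)) - 24820 = (-20199 - 381281) - 24820 = -401480 - 24820 = -426300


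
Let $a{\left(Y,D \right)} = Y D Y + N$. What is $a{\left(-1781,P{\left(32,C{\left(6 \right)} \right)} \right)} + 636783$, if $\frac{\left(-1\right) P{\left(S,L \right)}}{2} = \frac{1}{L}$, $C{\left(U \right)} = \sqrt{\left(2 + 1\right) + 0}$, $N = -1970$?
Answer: $634813 - \frac{6343922 \sqrt{3}}{3} \approx -3.0279 \cdot 10^{6}$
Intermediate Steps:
$C{\left(U \right)} = \sqrt{3}$ ($C{\left(U \right)} = \sqrt{3 + 0} = \sqrt{3}$)
$P{\left(S,L \right)} = - \frac{2}{L}$
$a{\left(Y,D \right)} = -1970 + D Y^{2}$ ($a{\left(Y,D \right)} = Y D Y - 1970 = D Y Y - 1970 = D Y^{2} - 1970 = -1970 + D Y^{2}$)
$a{\left(-1781,P{\left(32,C{\left(6 \right)} \right)} \right)} + 636783 = \left(-1970 + - \frac{2}{\sqrt{3}} \left(-1781\right)^{2}\right) + 636783 = \left(-1970 + - 2 \frac{\sqrt{3}}{3} \cdot 3171961\right) + 636783 = \left(-1970 + - \frac{2 \sqrt{3}}{3} \cdot 3171961\right) + 636783 = \left(-1970 - \frac{6343922 \sqrt{3}}{3}\right) + 636783 = 634813 - \frac{6343922 \sqrt{3}}{3}$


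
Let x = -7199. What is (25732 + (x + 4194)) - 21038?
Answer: 1689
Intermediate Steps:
(25732 + (x + 4194)) - 21038 = (25732 + (-7199 + 4194)) - 21038 = (25732 - 3005) - 21038 = 22727 - 21038 = 1689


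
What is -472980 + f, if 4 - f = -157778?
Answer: -315198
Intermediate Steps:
f = 157782 (f = 4 - 1*(-157778) = 4 + 157778 = 157782)
-472980 + f = -472980 + 157782 = -315198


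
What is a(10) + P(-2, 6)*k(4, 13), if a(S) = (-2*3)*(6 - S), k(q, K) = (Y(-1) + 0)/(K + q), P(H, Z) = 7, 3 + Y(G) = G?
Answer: 380/17 ≈ 22.353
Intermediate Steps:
Y(G) = -3 + G
k(q, K) = -4/(K + q) (k(q, K) = ((-3 - 1) + 0)/(K + q) = (-4 + 0)/(K + q) = -4/(K + q))
a(S) = -36 + 6*S (a(S) = -6*(6 - S) = -36 + 6*S)
a(10) + P(-2, 6)*k(4, 13) = (-36 + 6*10) + 7*(-4/(13 + 4)) = (-36 + 60) + 7*(-4/17) = 24 + 7*(-4*1/17) = 24 + 7*(-4/17) = 24 - 28/17 = 380/17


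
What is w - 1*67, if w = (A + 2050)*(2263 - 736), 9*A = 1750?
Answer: 10281599/3 ≈ 3.4272e+6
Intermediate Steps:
A = 1750/9 (A = (⅑)*1750 = 1750/9 ≈ 194.44)
w = 10281800/3 (w = (1750/9 + 2050)*(2263 - 736) = (20200/9)*1527 = 10281800/3 ≈ 3.4273e+6)
w - 1*67 = 10281800/3 - 1*67 = 10281800/3 - 67 = 10281599/3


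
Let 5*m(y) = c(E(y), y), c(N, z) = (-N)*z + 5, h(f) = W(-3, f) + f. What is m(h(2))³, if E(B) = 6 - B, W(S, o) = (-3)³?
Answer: 3796416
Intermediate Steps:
W(S, o) = -27
h(f) = -27 + f
c(N, z) = 5 - N*z (c(N, z) = -N*z + 5 = 5 - N*z)
m(y) = 1 - y*(6 - y)/5 (m(y) = (5 - (6 - y)*y)/5 = (5 - y*(6 - y))/5 = 1 - y*(6 - y)/5)
m(h(2))³ = (1 + (-27 + 2)*(-6 + (-27 + 2))/5)³ = (1 + (⅕)*(-25)*(-6 - 25))³ = (1 + (⅕)*(-25)*(-31))³ = (1 + 155)³ = 156³ = 3796416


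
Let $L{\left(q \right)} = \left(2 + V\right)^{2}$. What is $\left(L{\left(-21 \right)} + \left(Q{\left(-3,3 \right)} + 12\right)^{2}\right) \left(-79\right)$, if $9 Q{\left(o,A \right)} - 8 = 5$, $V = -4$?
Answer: $- \frac{1182235}{81} \approx -14596.0$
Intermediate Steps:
$Q{\left(o,A \right)} = \frac{13}{9}$ ($Q{\left(o,A \right)} = \frac{8}{9} + \frac{1}{9} \cdot 5 = \frac{8}{9} + \frac{5}{9} = \frac{13}{9}$)
$L{\left(q \right)} = 4$ ($L{\left(q \right)} = \left(2 - 4\right)^{2} = \left(-2\right)^{2} = 4$)
$\left(L{\left(-21 \right)} + \left(Q{\left(-3,3 \right)} + 12\right)^{2}\right) \left(-79\right) = \left(4 + \left(\frac{13}{9} + 12\right)^{2}\right) \left(-79\right) = \left(4 + \left(\frac{121}{9}\right)^{2}\right) \left(-79\right) = \left(4 + \frac{14641}{81}\right) \left(-79\right) = \frac{14965}{81} \left(-79\right) = - \frac{1182235}{81}$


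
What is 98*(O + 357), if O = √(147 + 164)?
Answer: 34986 + 98*√311 ≈ 36714.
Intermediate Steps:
O = √311 ≈ 17.635
98*(O + 357) = 98*(√311 + 357) = 98*(357 + √311) = 34986 + 98*√311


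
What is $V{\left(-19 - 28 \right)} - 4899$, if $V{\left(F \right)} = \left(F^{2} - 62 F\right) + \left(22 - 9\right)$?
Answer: $237$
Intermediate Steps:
$V{\left(F \right)} = 13 + F^{2} - 62 F$ ($V{\left(F \right)} = \left(F^{2} - 62 F\right) + \left(22 - 9\right) = \left(F^{2} - 62 F\right) + 13 = 13 + F^{2} - 62 F$)
$V{\left(-19 - 28 \right)} - 4899 = \left(13 + \left(-19 - 28\right)^{2} - 62 \left(-19 - 28\right)\right) - 4899 = \left(13 + \left(-47\right)^{2} - -2914\right) - 4899 = \left(13 + 2209 + 2914\right) - 4899 = 5136 - 4899 = 237$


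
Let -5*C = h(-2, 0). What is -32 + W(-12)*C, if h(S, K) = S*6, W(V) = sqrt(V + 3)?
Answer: -32 + 36*I/5 ≈ -32.0 + 7.2*I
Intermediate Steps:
W(V) = sqrt(3 + V)
h(S, K) = 6*S
C = 12/5 (C = -6*(-2)/5 = -1/5*(-12) = 12/5 ≈ 2.4000)
-32 + W(-12)*C = -32 + sqrt(3 - 12)*(12/5) = -32 + sqrt(-9)*(12/5) = -32 + (3*I)*(12/5) = -32 + 36*I/5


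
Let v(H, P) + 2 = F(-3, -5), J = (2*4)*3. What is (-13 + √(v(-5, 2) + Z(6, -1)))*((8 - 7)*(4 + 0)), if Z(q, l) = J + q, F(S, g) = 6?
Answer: -52 + 4*√34 ≈ -28.676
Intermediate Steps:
J = 24 (J = 8*3 = 24)
v(H, P) = 4 (v(H, P) = -2 + 6 = 4)
Z(q, l) = 24 + q
(-13 + √(v(-5, 2) + Z(6, -1)))*((8 - 7)*(4 + 0)) = (-13 + √(4 + (24 + 6)))*((8 - 7)*(4 + 0)) = (-13 + √(4 + 30))*(1*4) = (-13 + √34)*4 = -52 + 4*√34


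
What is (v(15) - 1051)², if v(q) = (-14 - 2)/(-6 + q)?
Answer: 89775625/81 ≈ 1.1083e+6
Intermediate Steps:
v(q) = -16/(-6 + q)
(v(15) - 1051)² = (-16/(-6 + 15) - 1051)² = (-16/9 - 1051)² = (-9475/9)² = 89775625/81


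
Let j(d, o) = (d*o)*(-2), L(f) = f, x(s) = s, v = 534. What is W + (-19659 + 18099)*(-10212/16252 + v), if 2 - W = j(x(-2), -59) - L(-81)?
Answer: -3380020949/4063 ≈ -8.3190e+5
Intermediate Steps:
j(d, o) = -2*d*o
W = 157 (W = 2 - (-2*(-2)*(-59) - 1*(-81)) = 2 - (-236 + 81) = 2 - 1*(-155) = 2 + 155 = 157)
W + (-19659 + 18099)*(-10212/16252 + v) = 157 + (-19659 + 18099)*(-10212/16252 + 534) = 157 - 1560*(-10212*1/16252 + 534) = 157 - 1560*(-2553/4063 + 534) = 157 - 1560*2167089/4063 = 157 - 3380658840/4063 = -3380020949/4063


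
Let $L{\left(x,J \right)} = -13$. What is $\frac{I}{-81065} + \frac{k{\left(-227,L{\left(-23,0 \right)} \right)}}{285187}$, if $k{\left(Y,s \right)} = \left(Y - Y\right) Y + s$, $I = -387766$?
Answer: $\frac{110584768397}{23118684155} \approx 4.7833$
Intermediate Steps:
$k{\left(Y,s \right)} = s$ ($k{\left(Y,s \right)} = 0 Y + s = 0 + s = s$)
$\frac{I}{-81065} + \frac{k{\left(-227,L{\left(-23,0 \right)} \right)}}{285187} = - \frac{387766}{-81065} - \frac{13}{285187} = \left(-387766\right) \left(- \frac{1}{81065}\right) - \frac{13}{285187} = \frac{387766}{81065} - \frac{13}{285187} = \frac{110584768397}{23118684155}$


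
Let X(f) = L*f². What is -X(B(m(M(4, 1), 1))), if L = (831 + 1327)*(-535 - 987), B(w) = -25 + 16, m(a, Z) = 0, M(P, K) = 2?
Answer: 266042556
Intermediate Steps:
B(w) = -9
L = -3284476 (L = 2158*(-1522) = -3284476)
X(f) = -3284476*f²
-X(B(m(M(4, 1), 1))) = -(-3284476)*(-9)² = -(-3284476)*81 = -1*(-266042556) = 266042556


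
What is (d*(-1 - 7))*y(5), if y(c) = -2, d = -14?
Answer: -224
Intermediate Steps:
(d*(-1 - 7))*y(5) = -14*(-1 - 7)*(-2) = -14*(-8)*(-2) = 112*(-2) = -224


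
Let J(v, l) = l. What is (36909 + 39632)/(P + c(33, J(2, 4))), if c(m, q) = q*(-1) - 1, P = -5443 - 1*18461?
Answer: -76541/23909 ≈ -3.2013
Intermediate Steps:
P = -23904 (P = -5443 - 18461 = -23904)
c(m, q) = -1 - q (c(m, q) = -q - 1 = -1 - q)
(36909 + 39632)/(P + c(33, J(2, 4))) = (36909 + 39632)/(-23904 + (-1 - 1*4)) = 76541/(-23904 + (-1 - 4)) = 76541/(-23904 - 5) = 76541/(-23909) = 76541*(-1/23909) = -76541/23909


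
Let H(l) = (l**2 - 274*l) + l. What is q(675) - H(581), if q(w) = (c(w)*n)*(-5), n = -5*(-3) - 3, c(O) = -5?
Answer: -178648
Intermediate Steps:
n = 12 (n = 15 - 3 = 12)
q(w) = 300 (q(w) = -5*12*(-5) = -60*(-5) = 300)
H(l) = l**2 - 273*l
q(675) - H(581) = 300 - 581*(-273 + 581) = 300 - 581*308 = 300 - 1*178948 = 300 - 178948 = -178648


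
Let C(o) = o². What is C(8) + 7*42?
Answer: 358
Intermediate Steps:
C(8) + 7*42 = 8² + 7*42 = 64 + 294 = 358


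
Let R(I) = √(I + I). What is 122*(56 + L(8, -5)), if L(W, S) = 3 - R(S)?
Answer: 7198 - 122*I*√10 ≈ 7198.0 - 385.8*I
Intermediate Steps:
R(I) = √2*√I (R(I) = √(2*I) = √2*√I)
L(W, S) = 3 - √2*√S
122*(56 + L(8, -5)) = 122*(56 + (3 - √2*√(-5))) = 122*(56 + (3 - √2*I*√5)) = 122*(56 + (3 - I*√10)) = 122*(59 - I*√10) = 7198 - 122*I*√10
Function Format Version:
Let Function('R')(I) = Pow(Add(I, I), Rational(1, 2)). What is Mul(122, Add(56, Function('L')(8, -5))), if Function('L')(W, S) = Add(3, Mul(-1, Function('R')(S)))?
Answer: Add(7198, Mul(-122, I, Pow(10, Rational(1, 2)))) ≈ Add(7198.0, Mul(-385.80, I))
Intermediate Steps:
Function('R')(I) = Mul(Pow(2, Rational(1, 2)), Pow(I, Rational(1, 2))) (Function('R')(I) = Pow(Mul(2, I), Rational(1, 2)) = Mul(Pow(2, Rational(1, 2)), Pow(I, Rational(1, 2))))
Function('L')(W, S) = Add(3, Mul(-1, Pow(2, Rational(1, 2)), Pow(S, Rational(1, 2)))) (Function('L')(W, S) = Add(3, Mul(-1, Mul(Pow(2, Rational(1, 2)), Pow(S, Rational(1, 2))))) = Add(3, Mul(-1, Pow(2, Rational(1, 2)), Pow(S, Rational(1, 2)))))
Mul(122, Add(56, Function('L')(8, -5))) = Mul(122, Add(56, Add(3, Mul(-1, Pow(2, Rational(1, 2)), Pow(-5, Rational(1, 2)))))) = Mul(122, Add(56, Add(3, Mul(-1, Pow(2, Rational(1, 2)), Mul(I, Pow(5, Rational(1, 2))))))) = Mul(122, Add(56, Add(3, Mul(-1, I, Pow(10, Rational(1, 2)))))) = Mul(122, Add(59, Mul(-1, I, Pow(10, Rational(1, 2))))) = Add(7198, Mul(-122, I, Pow(10, Rational(1, 2))))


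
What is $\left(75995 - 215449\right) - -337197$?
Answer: $197743$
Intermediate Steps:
$\left(75995 - 215449\right) - -337197 = -139454 + 337197 = 197743$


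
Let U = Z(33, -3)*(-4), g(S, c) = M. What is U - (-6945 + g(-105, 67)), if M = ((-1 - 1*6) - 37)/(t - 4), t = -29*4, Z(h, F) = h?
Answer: 204379/30 ≈ 6812.6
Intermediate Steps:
t = -116
M = 11/30 (M = ((-1 - 1*6) - 37)/(-116 - 4) = ((-1 - 6) - 37)/(-120) = (-7 - 37)*(-1/120) = -44*(-1/120) = 11/30 ≈ 0.36667)
g(S, c) = 11/30
U = -132 (U = 33*(-4) = -132)
U - (-6945 + g(-105, 67)) = -132 - (-6945 + 11/30) = -132 - 1*(-208339/30) = -132 + 208339/30 = 204379/30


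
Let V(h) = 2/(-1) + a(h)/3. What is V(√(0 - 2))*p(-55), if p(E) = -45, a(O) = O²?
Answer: 120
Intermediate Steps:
V(h) = -2 + h²/3 (V(h) = 2/(-1) + h²/3 = 2*(-1) + h²*(⅓) = -2 + h²/3)
V(√(0 - 2))*p(-55) = (-2 + (√(0 - 2))²/3)*(-45) = (-2 + (√(-2))²/3)*(-45) = (-2 + (I*√2)²/3)*(-45) = (-2 + (⅓)*(-2))*(-45) = (-2 - ⅔)*(-45) = -8/3*(-45) = 120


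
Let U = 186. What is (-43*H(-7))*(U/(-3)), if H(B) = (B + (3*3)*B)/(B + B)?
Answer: 13330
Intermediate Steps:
H(B) = 5 (H(B) = (B + 9*B)/((2*B)) = (10*B)*(1/(2*B)) = 5)
(-43*H(-7))*(U/(-3)) = (-43*5)*(186/(-3)) = -39990*(-1)/3 = -215*(-62) = 13330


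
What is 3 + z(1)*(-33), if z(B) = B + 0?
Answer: -30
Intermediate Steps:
z(B) = B
3 + z(1)*(-33) = 3 + 1*(-33) = 3 - 33 = -30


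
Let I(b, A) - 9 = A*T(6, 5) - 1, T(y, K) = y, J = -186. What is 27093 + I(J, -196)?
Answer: 25925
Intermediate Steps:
I(b, A) = 8 + 6*A (I(b, A) = 9 + (A*6 - 1) = 9 + (6*A - 1) = 9 + (-1 + 6*A) = 8 + 6*A)
27093 + I(J, -196) = 27093 + (8 + 6*(-196)) = 27093 + (8 - 1176) = 27093 - 1168 = 25925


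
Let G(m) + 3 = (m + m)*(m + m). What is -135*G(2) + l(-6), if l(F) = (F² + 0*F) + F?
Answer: -1725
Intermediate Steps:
G(m) = -3 + 4*m² (G(m) = -3 + (m + m)*(m + m) = -3 + (2*m)*(2*m) = -3 + 4*m²)
l(F) = F + F² (l(F) = (F² + 0) + F = F² + F = F + F²)
-135*G(2) + l(-6) = -135*(-3 + 4*2²) - 6*(1 - 6) = -135*(-3 + 4*4) - 6*(-5) = -135*(-3 + 16) + 30 = -135*13 + 30 = -1755 + 30 = -1725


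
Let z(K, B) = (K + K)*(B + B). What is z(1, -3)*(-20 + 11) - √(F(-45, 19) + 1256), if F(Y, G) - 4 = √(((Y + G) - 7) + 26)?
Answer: 108 - √(1260 + I*√7) ≈ 72.504 - 0.037268*I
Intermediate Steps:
z(K, B) = 4*B*K (z(K, B) = (2*K)*(2*B) = 4*B*K)
F(Y, G) = 4 + √(19 + G + Y) (F(Y, G) = 4 + √(((Y + G) - 7) + 26) = 4 + √(((G + Y) - 7) + 26) = 4 + √((-7 + G + Y) + 26) = 4 + √(19 + G + Y))
z(1, -3)*(-20 + 11) - √(F(-45, 19) + 1256) = (4*(-3)*1)*(-20 + 11) - √((4 + √(19 + 19 - 45)) + 1256) = -12*(-9) - √((4 + √(-7)) + 1256) = 108 - √((4 + I*√7) + 1256) = 108 - √(1260 + I*√7)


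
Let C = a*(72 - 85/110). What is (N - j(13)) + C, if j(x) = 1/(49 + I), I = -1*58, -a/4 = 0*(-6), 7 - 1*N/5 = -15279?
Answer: 687871/9 ≈ 76430.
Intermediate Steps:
N = 76430 (N = 35 - 5*(-15279) = 35 + 76395 = 76430)
a = 0 (a = -0*(-6) = -4*0 = 0)
I = -58
j(x) = -1/9 (j(x) = 1/(49 - 58) = 1/(-9) = -1/9)
C = 0 (C = 0*(72 - 85/110) = 0*(72 - 85*1/110) = 0*(72 - 17/22) = 0*(1567/22) = 0)
(N - j(13)) + C = (76430 - 1*(-1/9)) + 0 = (76430 + 1/9) + 0 = 687871/9 + 0 = 687871/9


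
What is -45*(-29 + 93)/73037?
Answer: -2880/73037 ≈ -0.039432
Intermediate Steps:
-45*(-29 + 93)/73037 = -45*64*(1/73037) = -2880*1/73037 = -2880/73037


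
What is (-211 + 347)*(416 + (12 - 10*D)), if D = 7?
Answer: 48688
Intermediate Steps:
(-211 + 347)*(416 + (12 - 10*D)) = (-211 + 347)*(416 + (12 - 10*7)) = 136*(416 + (12 - 70)) = 136*(416 - 58) = 136*358 = 48688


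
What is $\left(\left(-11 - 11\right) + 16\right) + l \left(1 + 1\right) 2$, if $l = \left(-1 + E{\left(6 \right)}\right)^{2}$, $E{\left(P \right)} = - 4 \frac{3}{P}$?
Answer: $30$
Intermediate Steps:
$E{\left(P \right)} = - \frac{12}{P}$
$l = 9$ ($l = \left(-1 - \frac{12}{6}\right)^{2} = \left(-1 - 2\right)^{2} = \left(-3\right)^{2} = 9$)
$\left(\left(-11 - 11\right) + 16\right) + l \left(1 + 1\right) 2 = \left(\left(-11 - 11\right) + 16\right) + 9 \left(1 + 1\right) 2 = \left(-22 + 16\right) + 9 \cdot 2 \cdot 2 = -6 + 9 \cdot 4 = -6 + 36 = 30$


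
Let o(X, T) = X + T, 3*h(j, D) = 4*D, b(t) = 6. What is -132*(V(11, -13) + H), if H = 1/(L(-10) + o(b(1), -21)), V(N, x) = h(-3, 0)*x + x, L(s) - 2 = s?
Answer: 39600/23 ≈ 1721.7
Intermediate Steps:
h(j, D) = 4*D/3 (h(j, D) = (4*D)/3 = 4*D/3)
L(s) = 2 + s
V(N, x) = x (V(N, x) = ((4/3)*0)*x + x = 0*x + x = 0 + x = x)
o(X, T) = T + X
H = -1/23 (H = 1/((2 - 10) + (-21 + 6)) = 1/(-8 - 15) = 1/(-23) = -1/23 ≈ -0.043478)
-132*(V(11, -13) + H) = -132*(-13 - 1/23) = -132*(-300/23) = 39600/23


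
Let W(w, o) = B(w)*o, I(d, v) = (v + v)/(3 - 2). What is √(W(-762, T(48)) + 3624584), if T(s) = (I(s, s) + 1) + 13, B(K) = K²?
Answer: 16*√263654 ≈ 8215.6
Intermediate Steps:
I(d, v) = 2*v (I(d, v) = (2*v)/1 = (2*v)*1 = 2*v)
T(s) = 14 + 2*s (T(s) = (2*s + 1) + 13 = (1 + 2*s) + 13 = 14 + 2*s)
W(w, o) = o*w² (W(w, o) = w²*o = o*w²)
√(W(-762, T(48)) + 3624584) = √((14 + 2*48)*(-762)² + 3624584) = √((14 + 96)*580644 + 3624584) = √(110*580644 + 3624584) = √(63870840 + 3624584) = √67495424 = 16*√263654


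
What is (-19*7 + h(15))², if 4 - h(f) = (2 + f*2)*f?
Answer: 370881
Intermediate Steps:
h(f) = 4 - f*(2 + 2*f) (h(f) = 4 - (2 + f*2)*f = 4 - (2 + 2*f)*f = 4 - f*(2 + 2*f))
(-19*7 + h(15))² = (-19*7 + (4 - 2*15 - 2*15²))² = (-133 + (4 - 30 - 2*225))² = (-133 + (4 - 30 - 450))² = (-133 - 476)² = (-609)² = 370881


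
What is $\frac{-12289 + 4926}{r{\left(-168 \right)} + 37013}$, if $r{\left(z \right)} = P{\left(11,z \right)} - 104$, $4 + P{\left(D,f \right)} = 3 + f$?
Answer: $- \frac{7363}{36740} \approx -0.20041$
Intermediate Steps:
$P{\left(D,f \right)} = -1 + f$ ($P{\left(D,f \right)} = -4 + \left(3 + f\right) = -1 + f$)
$r{\left(z \right)} = -105 + z$ ($r{\left(z \right)} = \left(-1 + z\right) - 104 = -105 + z$)
$\frac{-12289 + 4926}{r{\left(-168 \right)} + 37013} = \frac{-12289 + 4926}{\left(-105 - 168\right) + 37013} = - \frac{7363}{-273 + 37013} = - \frac{7363}{36740}$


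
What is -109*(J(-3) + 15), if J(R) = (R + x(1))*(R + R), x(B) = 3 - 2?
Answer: -2943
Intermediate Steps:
x(B) = 1
J(R) = 2*R*(1 + R) (J(R) = (R + 1)*(R + R) = (1 + R)*(2*R) = 2*R*(1 + R))
-109*(J(-3) + 15) = -109*(2*(-3)*(1 - 3) + 15) = -109*(2*(-3)*(-2) + 15) = -109*(12 + 15) = -109*27 = -2943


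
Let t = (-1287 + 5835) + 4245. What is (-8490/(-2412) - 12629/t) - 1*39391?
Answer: -46410463363/1178262 ≈ -39389.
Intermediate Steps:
t = 8793 (t = 4548 + 4245 = 8793)
(-8490/(-2412) - 12629/t) - 1*39391 = (-8490/(-2412) - 12629/8793) - 1*39391 = (-8490*(-1/2412) - 12629*1/8793) - 39391 = (1415/402 - 12629/8793) - 39391 = 2455079/1178262 - 39391 = -46410463363/1178262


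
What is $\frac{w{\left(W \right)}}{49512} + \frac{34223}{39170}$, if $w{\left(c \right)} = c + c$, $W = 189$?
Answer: $\frac{142437953}{161615420} \approx 0.88134$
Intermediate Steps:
$w{\left(c \right)} = 2 c$
$\frac{w{\left(W \right)}}{49512} + \frac{34223}{39170} = \frac{2 \cdot 189}{49512} + \frac{34223}{39170} = 378 \cdot \frac{1}{49512} + 34223 \cdot \frac{1}{39170} = \frac{63}{8252} + \frac{34223}{39170} = \frac{142437953}{161615420}$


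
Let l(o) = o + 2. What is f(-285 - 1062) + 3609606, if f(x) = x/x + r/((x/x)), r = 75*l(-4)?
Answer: 3609457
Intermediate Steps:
l(o) = 2 + o
r = -150 (r = 75*(2 - 4) = 75*(-2) = -150)
f(x) = -149 (f(x) = x/x - 150/(x/x) = 1 - 150/1 = 1 - 150*1 = 1 - 150 = -149)
f(-285 - 1062) + 3609606 = -149 + 3609606 = 3609457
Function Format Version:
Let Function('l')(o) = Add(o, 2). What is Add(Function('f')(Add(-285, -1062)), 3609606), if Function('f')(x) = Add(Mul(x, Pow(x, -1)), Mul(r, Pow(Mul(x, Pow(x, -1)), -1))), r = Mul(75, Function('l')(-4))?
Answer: 3609457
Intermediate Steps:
Function('l')(o) = Add(2, o)
r = -150 (r = Mul(75, Add(2, -4)) = Mul(75, -2) = -150)
Function('f')(x) = -149 (Function('f')(x) = Add(Mul(x, Pow(x, -1)), Mul(-150, Pow(Mul(x, Pow(x, -1)), -1))) = Add(1, Mul(-150, Pow(1, -1))) = Add(1, Mul(-150, 1)) = Add(1, -150) = -149)
Add(Function('f')(Add(-285, -1062)), 3609606) = Add(-149, 3609606) = 3609457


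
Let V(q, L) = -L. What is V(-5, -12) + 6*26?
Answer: 168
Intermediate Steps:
V(-5, -12) + 6*26 = -1*(-12) + 6*26 = 12 + 156 = 168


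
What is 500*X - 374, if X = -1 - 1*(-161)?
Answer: 79626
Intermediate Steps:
X = 160 (X = -1 + 161 = 160)
500*X - 374 = 500*160 - 374 = 80000 - 374 = 79626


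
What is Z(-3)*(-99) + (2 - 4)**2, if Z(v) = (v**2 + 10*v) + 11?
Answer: 994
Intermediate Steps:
Z(v) = 11 + v**2 + 10*v
Z(-3)*(-99) + (2 - 4)**2 = (11 + (-3)**2 + 10*(-3))*(-99) + (2 - 4)**2 = (11 + 9 - 30)*(-99) + (-2)**2 = -10*(-99) + 4 = 990 + 4 = 994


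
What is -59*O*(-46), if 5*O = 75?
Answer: 40710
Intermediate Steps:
O = 15 (O = (⅕)*75 = 15)
-59*O*(-46) = -59*15*(-46) = -885*(-46) = 40710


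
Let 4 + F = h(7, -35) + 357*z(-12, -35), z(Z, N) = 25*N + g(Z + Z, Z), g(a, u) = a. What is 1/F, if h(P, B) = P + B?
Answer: -1/320975 ≈ -3.1155e-6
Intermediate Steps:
z(Z, N) = 2*Z + 25*N (z(Z, N) = 25*N + (Z + Z) = 25*N + 2*Z = 2*Z + 25*N)
h(P, B) = B + P
F = -320975 (F = -4 + ((-35 + 7) + 357*(2*(-12) + 25*(-35))) = -4 + (-28 + 357*(-24 - 875)) = -4 + (-28 + 357*(-899)) = -4 + (-28 - 320943) = -4 - 320971 = -320975)
1/F = 1/(-320975) = -1/320975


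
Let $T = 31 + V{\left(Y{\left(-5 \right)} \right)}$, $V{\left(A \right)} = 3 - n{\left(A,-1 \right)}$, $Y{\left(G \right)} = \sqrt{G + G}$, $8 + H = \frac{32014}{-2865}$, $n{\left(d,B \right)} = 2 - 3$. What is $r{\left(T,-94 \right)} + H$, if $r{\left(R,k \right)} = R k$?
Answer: $- \frac{9480784}{2865} \approx -3309.2$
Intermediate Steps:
$n{\left(d,B \right)} = -1$ ($n{\left(d,B \right)} = 2 - 3 = -1$)
$H = - \frac{54934}{2865}$ ($H = -8 + \frac{32014}{-2865} = -8 + 32014 \left(- \frac{1}{2865}\right) = -8 - \frac{32014}{2865} = - \frac{54934}{2865} \approx -19.174$)
$Y{\left(G \right)} = \sqrt{2} \sqrt{G}$ ($Y{\left(G \right)} = \sqrt{2 G} = \sqrt{2} \sqrt{G}$)
$V{\left(A \right)} = 4$ ($V{\left(A \right)} = 3 - -1 = 3 + 1 = 4$)
$T = 35$ ($T = 31 + 4 = 35$)
$r{\left(T,-94 \right)} + H = 35 \left(-94\right) - \frac{54934}{2865} = -3290 - \frac{54934}{2865} = - \frac{9480784}{2865}$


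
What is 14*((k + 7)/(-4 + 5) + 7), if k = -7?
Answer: 98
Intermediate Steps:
14*((k + 7)/(-4 + 5) + 7) = 14*((-7 + 7)/(-4 + 5) + 7) = 14*(0/1 + 7) = 14*(0*1 + 7) = 14*(0 + 7) = 14*7 = 98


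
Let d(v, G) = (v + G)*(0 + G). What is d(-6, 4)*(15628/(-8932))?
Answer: 31256/2233 ≈ 13.997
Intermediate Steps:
d(v, G) = G*(G + v) (d(v, G) = (G + v)*G = G*(G + v))
d(-6, 4)*(15628/(-8932)) = (4*(4 - 6))*(15628/(-8932)) = (4*(-2))*(15628*(-1/8932)) = -8*(-3907/2233) = 31256/2233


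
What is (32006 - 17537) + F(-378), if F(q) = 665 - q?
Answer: 15512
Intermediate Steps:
(32006 - 17537) + F(-378) = (32006 - 17537) + (665 - 1*(-378)) = 14469 + (665 + 378) = 14469 + 1043 = 15512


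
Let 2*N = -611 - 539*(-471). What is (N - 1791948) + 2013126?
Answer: 347807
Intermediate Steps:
N = 126629 (N = (-611 - 539*(-471))/2 = (-611 + 253869)/2 = (1/2)*253258 = 126629)
(N - 1791948) + 2013126 = (126629 - 1791948) + 2013126 = -1665319 + 2013126 = 347807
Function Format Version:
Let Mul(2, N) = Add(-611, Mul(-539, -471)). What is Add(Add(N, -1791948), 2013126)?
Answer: 347807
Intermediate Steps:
N = 126629 (N = Mul(Rational(1, 2), Add(-611, Mul(-539, -471))) = Mul(Rational(1, 2), Add(-611, 253869)) = Mul(Rational(1, 2), 253258) = 126629)
Add(Add(N, -1791948), 2013126) = Add(Add(126629, -1791948), 2013126) = Add(-1665319, 2013126) = 347807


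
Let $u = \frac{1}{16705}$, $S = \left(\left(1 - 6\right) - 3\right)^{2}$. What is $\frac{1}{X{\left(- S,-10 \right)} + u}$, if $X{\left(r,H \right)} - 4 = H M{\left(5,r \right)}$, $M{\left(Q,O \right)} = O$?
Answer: $\frac{16705}{10758021} \approx 0.0015528$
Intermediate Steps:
$S = 64$ ($S = \left(\left(1 - 6\right) - 3\right)^{2} = \left(-5 - 3\right)^{2} = \left(-8\right)^{2} = 64$)
$u = \frac{1}{16705} \approx 5.9862 \cdot 10^{-5}$
$X{\left(r,H \right)} = 4 + H r$
$\frac{1}{X{\left(- S,-10 \right)} + u} = \frac{1}{\left(4 - 10 \left(\left(-1\right) 64\right)\right) + \frac{1}{16705}} = \frac{1}{\left(4 - -640\right) + \frac{1}{16705}} = \frac{1}{\left(4 + 640\right) + \frac{1}{16705}} = \frac{1}{644 + \frac{1}{16705}} = \frac{1}{\frac{10758021}{16705}} = \frac{16705}{10758021}$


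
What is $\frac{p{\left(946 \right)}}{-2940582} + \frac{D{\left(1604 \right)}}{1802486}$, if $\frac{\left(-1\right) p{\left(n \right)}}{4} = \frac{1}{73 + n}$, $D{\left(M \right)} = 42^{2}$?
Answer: $\frac{188776800152}{192895167382221} \approx 0.00097865$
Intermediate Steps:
$D{\left(M \right)} = 1764$
$p{\left(n \right)} = - \frac{4}{73 + n}$
$\frac{p{\left(946 \right)}}{-2940582} + \frac{D{\left(1604 \right)}}{1802486} = \frac{\left(-4\right) \frac{1}{73 + 946}}{-2940582} + \frac{1764}{1802486} = - \frac{4}{1019} \left(- \frac{1}{2940582}\right) + 1764 \cdot \frac{1}{1802486} = \left(-4\right) \frac{1}{1019} \left(- \frac{1}{2940582}\right) + \frac{126}{128749} = \left(- \frac{4}{1019}\right) \left(- \frac{1}{2940582}\right) + \frac{126}{128749} = \frac{2}{1498226529} + \frac{126}{128749} = \frac{188776800152}{192895167382221}$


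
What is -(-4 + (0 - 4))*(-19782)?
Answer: -158256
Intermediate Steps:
-(-4 + (0 - 4))*(-19782) = -(-4 - 4)*(-19782) = -1*(-8)*(-19782) = 8*(-19782) = -158256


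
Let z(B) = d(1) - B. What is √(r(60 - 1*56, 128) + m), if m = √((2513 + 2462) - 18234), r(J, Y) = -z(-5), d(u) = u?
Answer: √(-6 + I*√13259) ≈ 7.3927 + 7.7879*I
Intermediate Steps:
z(B) = 1 - B
r(J, Y) = -6 (r(J, Y) = -(1 - 1*(-5)) = -(1 + 5) = -1*6 = -6)
m = I*√13259 (m = √(4975 - 18234) = √(-13259) = I*√13259 ≈ 115.15*I)
√(r(60 - 1*56, 128) + m) = √(-6 + I*√13259)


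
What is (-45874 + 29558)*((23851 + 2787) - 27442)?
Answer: 13118064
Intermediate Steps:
(-45874 + 29558)*((23851 + 2787) - 27442) = -16316*(26638 - 27442) = -16316*(-804) = 13118064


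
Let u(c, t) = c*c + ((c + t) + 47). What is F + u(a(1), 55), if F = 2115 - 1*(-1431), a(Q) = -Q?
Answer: 3648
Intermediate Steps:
F = 3546 (F = 2115 + 1431 = 3546)
u(c, t) = 47 + c + t + c**2 (u(c, t) = c**2 + (47 + c + t) = 47 + c + t + c**2)
F + u(a(1), 55) = 3546 + (47 - 1*1 + 55 + (-1*1)**2) = 3546 + (47 - 1 + 55 + (-1)**2) = 3546 + (47 - 1 + 55 + 1) = 3546 + 102 = 3648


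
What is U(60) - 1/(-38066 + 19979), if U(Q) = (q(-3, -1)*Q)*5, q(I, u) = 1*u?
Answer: -5426099/18087 ≈ -300.00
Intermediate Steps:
q(I, u) = u
U(Q) = -5*Q (U(Q) = -Q*5 = -5*Q)
U(60) - 1/(-38066 + 19979) = -5*60 - 1/(-38066 + 19979) = -300 - 1/(-18087) = -300 - 1*(-1/18087) = -300 + 1/18087 = -5426099/18087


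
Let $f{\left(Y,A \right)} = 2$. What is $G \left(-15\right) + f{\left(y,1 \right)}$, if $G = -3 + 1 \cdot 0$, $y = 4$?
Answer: $47$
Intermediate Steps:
$G = -3$ ($G = -3 + 0 = -3$)
$G \left(-15\right) + f{\left(y,1 \right)} = \left(-3\right) \left(-15\right) + 2 = 45 + 2 = 47$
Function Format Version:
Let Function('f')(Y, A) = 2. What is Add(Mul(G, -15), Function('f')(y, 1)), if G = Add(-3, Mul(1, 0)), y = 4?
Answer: 47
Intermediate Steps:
G = -3 (G = Add(-3, 0) = -3)
Add(Mul(G, -15), Function('f')(y, 1)) = Add(Mul(-3, -15), 2) = Add(45, 2) = 47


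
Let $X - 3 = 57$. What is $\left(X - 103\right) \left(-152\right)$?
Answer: $6536$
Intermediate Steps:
$X = 60$ ($X = 3 + 57 = 60$)
$\left(X - 103\right) \left(-152\right) = \left(60 - 103\right) \left(-152\right) = \left(-43\right) \left(-152\right) = 6536$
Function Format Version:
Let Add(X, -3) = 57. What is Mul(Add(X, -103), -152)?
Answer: 6536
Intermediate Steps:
X = 60 (X = Add(3, 57) = 60)
Mul(Add(X, -103), -152) = Mul(Add(60, -103), -152) = Mul(-43, -152) = 6536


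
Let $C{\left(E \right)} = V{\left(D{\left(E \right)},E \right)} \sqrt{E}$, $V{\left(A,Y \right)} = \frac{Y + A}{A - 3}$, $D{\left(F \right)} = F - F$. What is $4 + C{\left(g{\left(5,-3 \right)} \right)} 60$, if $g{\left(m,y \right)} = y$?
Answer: $4 + 60 i \sqrt{3} \approx 4.0 + 103.92 i$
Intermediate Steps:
$D{\left(F \right)} = 0$
$V{\left(A,Y \right)} = \frac{A + Y}{-3 + A}$
$C{\left(E \right)} = - \frac{E^{\frac{3}{2}}}{3}$ ($C{\left(E \right)} = \frac{0 + E}{-3 + 0} \sqrt{E} = \frac{E}{-3} \sqrt{E} = - \frac{E}{3} \sqrt{E} = - \frac{E^{\frac{3}{2}}}{3}$)
$4 + C{\left(g{\left(5,-3 \right)} \right)} 60 = 4 + - \frac{\left(-3\right)^{\frac{3}{2}}}{3} \cdot 60 = 4 + - \frac{\left(-3\right) i \sqrt{3}}{3} \cdot 60 = 4 + i \sqrt{3} \cdot 60 = 4 + 60 i \sqrt{3}$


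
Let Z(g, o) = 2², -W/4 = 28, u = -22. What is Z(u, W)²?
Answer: 16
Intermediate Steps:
W = -112 (W = -4*28 = -112)
Z(g, o) = 4
Z(u, W)² = 4² = 16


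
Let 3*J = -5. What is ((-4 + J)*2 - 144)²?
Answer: 217156/9 ≈ 24128.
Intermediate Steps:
J = -5/3 (J = (⅓)*(-5) = -5/3 ≈ -1.6667)
((-4 + J)*2 - 144)² = ((-4 - 5/3)*2 - 144)² = (-17/3*2 - 144)² = (-34/3 - 144)² = (-466/3)² = 217156/9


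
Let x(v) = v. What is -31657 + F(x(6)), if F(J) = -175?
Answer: -31832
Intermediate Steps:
-31657 + F(x(6)) = -31657 - 175 = -31832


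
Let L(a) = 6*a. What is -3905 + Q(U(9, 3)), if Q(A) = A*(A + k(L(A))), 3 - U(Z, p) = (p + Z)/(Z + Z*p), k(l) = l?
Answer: -34697/9 ≈ -3855.2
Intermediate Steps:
U(Z, p) = 3 - (Z + p)/(Z + Z*p) (U(Z, p) = 3 - (p + Z)/(Z + Z*p) = 3 - (Z + p)/(Z + Z*p))
Q(A) = 7*A² (Q(A) = A*(A + 6*A) = A*(7*A) = 7*A²)
-3905 + Q(U(9, 3)) = -3905 + 7*((-1*3 + 2*9 + 3*9*3)/(9*(1 + 3)))² = -3905 + 7*((⅑)*(-3 + 18 + 81)/4)² = -3905 + 7*((⅑)*(¼)*96)² = -3905 + 7*(8/3)² = -3905 + 7*(64/9) = -3905 + 448/9 = -34697/9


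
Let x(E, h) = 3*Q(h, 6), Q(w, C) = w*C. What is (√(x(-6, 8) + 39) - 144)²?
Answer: (144 - √183)² ≈ 17023.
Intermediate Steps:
Q(w, C) = C*w
x(E, h) = 18*h (x(E, h) = 3*(6*h) = 18*h)
(√(x(-6, 8) + 39) - 144)² = (√(18*8 + 39) - 144)² = (√(144 + 39) - 144)² = (√183 - 144)² = (-144 + √183)²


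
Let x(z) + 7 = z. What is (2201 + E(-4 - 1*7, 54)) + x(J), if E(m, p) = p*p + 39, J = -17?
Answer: 5132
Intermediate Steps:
x(z) = -7 + z
E(m, p) = 39 + p² (E(m, p) = p² + 39 = 39 + p²)
(2201 + E(-4 - 1*7, 54)) + x(J) = (2201 + (39 + 54²)) + (-7 - 17) = (2201 + (39 + 2916)) - 24 = (2201 + 2955) - 24 = 5156 - 24 = 5132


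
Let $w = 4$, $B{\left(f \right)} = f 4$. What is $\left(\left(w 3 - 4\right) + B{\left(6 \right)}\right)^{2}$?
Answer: $1024$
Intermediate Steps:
$B{\left(f \right)} = 4 f$
$\left(\left(w 3 - 4\right) + B{\left(6 \right)}\right)^{2} = \left(\left(4 \cdot 3 - 4\right) + 4 \cdot 6\right)^{2} = \left(\left(12 - 4\right) + 24\right)^{2} = \left(8 + 24\right)^{2} = 32^{2} = 1024$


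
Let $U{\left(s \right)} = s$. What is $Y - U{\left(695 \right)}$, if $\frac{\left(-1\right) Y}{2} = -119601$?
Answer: $238507$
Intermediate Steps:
$Y = 239202$ ($Y = \left(-2\right) \left(-119601\right) = 239202$)
$Y - U{\left(695 \right)} = 239202 - 695 = 238507$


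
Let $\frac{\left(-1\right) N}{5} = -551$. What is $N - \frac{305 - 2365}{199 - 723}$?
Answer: $\frac{360390}{131} \approx 2751.1$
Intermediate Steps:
$N = 2755$ ($N = \left(-5\right) \left(-551\right) = 2755$)
$N - \frac{305 - 2365}{199 - 723} = 2755 - \frac{305 - 2365}{199 - 723} = 2755 - - \frac{2060}{-524} = 2755 - \left(-2060\right) \left(- \frac{1}{524}\right) = 2755 - \frac{515}{131} = \frac{360390}{131}$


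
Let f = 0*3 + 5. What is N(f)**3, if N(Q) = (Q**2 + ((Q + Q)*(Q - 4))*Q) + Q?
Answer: 512000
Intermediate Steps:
f = 5 (f = 0 + 5 = 5)
N(Q) = Q + Q**2 + 2*Q**2*(-4 + Q) (N(Q) = (Q**2 + ((2*Q)*(-4 + Q))*Q) + Q = (Q**2 + (2*Q*(-4 + Q))*Q) + Q = (Q**2 + 2*Q**2*(-4 + Q)) + Q = Q + Q**2 + 2*Q**2*(-4 + Q))
N(f)**3 = (5*(1 - 7*5 + 2*5**2))**3 = (5*(1 - 35 + 2*25))**3 = (5*(1 - 35 + 50))**3 = (5*16)**3 = 80**3 = 512000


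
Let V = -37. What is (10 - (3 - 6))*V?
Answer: -481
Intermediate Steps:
(10 - (3 - 6))*V = (10 - (3 - 6))*(-37) = (10 - 1*(-3))*(-37) = (10 + 3)*(-37) = 13*(-37) = -481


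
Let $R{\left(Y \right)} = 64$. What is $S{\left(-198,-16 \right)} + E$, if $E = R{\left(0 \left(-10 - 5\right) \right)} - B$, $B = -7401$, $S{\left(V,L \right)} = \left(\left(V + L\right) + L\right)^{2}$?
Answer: $60365$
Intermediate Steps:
$S{\left(V,L \right)} = \left(V + 2 L\right)^{2}$ ($S{\left(V,L \right)} = \left(\left(L + V\right) + L\right)^{2} = \left(V + 2 L\right)^{2}$)
$E = 7465$ ($E = 64 - -7401 = 64 + 7401 = 7465$)
$S{\left(-198,-16 \right)} + E = \left(-198 + 2 \left(-16\right)\right)^{2} + 7465 = \left(-198 - 32\right)^{2} + 7465 = \left(-230\right)^{2} + 7465 = 52900 + 7465 = 60365$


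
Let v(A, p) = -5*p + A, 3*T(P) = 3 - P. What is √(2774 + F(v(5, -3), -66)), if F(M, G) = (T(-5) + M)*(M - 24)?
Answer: 5*√966/3 ≈ 51.801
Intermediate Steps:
T(P) = 1 - P/3 (T(P) = (3 - P)/3 = 1 - P/3)
v(A, p) = A - 5*p
F(M, G) = (-24 + M)*(8/3 + M) (F(M, G) = ((1 - ⅓*(-5)) + M)*(M - 24) = ((1 + 5/3) + M)*(-24 + M) = (8/3 + M)*(-24 + M) = (-24 + M)*(8/3 + M))
√(2774 + F(v(5, -3), -66)) = √(2774 + (-64 + (5 - 5*(-3))² - 64*(5 - 5*(-3))/3)) = √(2774 + (-64 + (5 + 15)² - 64*(5 + 15)/3)) = √(2774 + (-64 + 20² - 64/3*20)) = √(2774 + (-64 + 400 - 1280/3)) = √(2774 - 272/3) = √(8050/3) = 5*√966/3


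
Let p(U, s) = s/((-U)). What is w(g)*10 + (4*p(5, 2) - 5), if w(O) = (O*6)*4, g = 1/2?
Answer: 567/5 ≈ 113.40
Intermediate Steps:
p(U, s) = -s/U (p(U, s) = s*(-1/U) = -s/U)
g = ½ ≈ 0.50000
w(O) = 24*O (w(O) = (6*O)*4 = 24*O)
w(g)*10 + (4*p(5, 2) - 5) = (24*(½))*10 + (4*(-1*2/5) - 5) = 12*10 + (4*(-1*2*⅕) - 5) = 120 + (4*(-⅖) - 5) = 120 + (-8/5 - 5) = 120 - 33/5 = 567/5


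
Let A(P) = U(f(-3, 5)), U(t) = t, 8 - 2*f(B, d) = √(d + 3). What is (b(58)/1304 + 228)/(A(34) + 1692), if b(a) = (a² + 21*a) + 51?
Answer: 32006170/234427741 + 301945*√2/3750843856 ≈ 0.13664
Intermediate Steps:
f(B, d) = 4 - √(3 + d)/2 (f(B, d) = 4 - √(d + 3)/2 = 4 - √(3 + d)/2)
b(a) = 51 + a² + 21*a
A(P) = 4 - √2 (A(P) = 4 - √(3 + 5)/2 = 4 - √2)
(b(58)/1304 + 228)/(A(34) + 1692) = ((51 + 58² + 21*58)/1304 + 228)/((4 - √2) + 1692) = ((51 + 3364 + 1218)*(1/1304) + 228)/(1696 - √2) = (4633*(1/1304) + 228)/(1696 - √2) = (4633/1304 + 228)/(1696 - √2) = 301945/(1304*(1696 - √2))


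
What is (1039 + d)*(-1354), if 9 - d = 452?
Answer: -806984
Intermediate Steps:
d = -443 (d = 9 - 1*452 = 9 - 452 = -443)
(1039 + d)*(-1354) = (1039 - 443)*(-1354) = 596*(-1354) = -806984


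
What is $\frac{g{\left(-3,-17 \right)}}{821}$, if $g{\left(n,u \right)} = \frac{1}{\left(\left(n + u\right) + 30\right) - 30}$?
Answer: $- \frac{1}{16420} \approx -6.0901 \cdot 10^{-5}$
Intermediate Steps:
$g{\left(n,u \right)} = \frac{1}{n + u}$ ($g{\left(n,u \right)} = \frac{1}{\left(30 + n + u\right) - 30} = \frac{1}{n + u}$)
$\frac{g{\left(-3,-17 \right)}}{821} = \frac{1}{\left(-3 - 17\right) 821} = \frac{1}{-20} \cdot \frac{1}{821} = \left(- \frac{1}{20}\right) \frac{1}{821} = - \frac{1}{16420}$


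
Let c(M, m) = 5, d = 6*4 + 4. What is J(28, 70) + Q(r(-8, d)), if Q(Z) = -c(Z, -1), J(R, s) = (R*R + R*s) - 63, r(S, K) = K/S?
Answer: 2676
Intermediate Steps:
d = 28 (d = 24 + 4 = 28)
J(R, s) = -63 + R² + R*s (J(R, s) = (R² + R*s) - 63 = -63 + R² + R*s)
Q(Z) = -5 (Q(Z) = -1*5 = -5)
J(28, 70) + Q(r(-8, d)) = (-63 + 28² + 28*70) - 5 = (-63 + 784 + 1960) - 5 = 2681 - 5 = 2676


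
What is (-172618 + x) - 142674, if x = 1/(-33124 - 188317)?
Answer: -69818575773/221441 ≈ -3.1529e+5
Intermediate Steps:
x = -1/221441 (x = 1/(-221441) = -1/221441 ≈ -4.5159e-6)
(-172618 + x) - 142674 = (-172618 - 1/221441) - 142674 = -38224702539/221441 - 142674 = -69818575773/221441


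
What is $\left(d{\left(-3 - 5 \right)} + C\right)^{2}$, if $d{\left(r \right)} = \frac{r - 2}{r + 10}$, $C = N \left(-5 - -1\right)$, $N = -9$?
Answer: $961$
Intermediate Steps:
$C = 36$ ($C = - 9 \left(-5 - -1\right) = - 9 \left(-5 + 1\right) = \left(-9\right) \left(-4\right) = 36$)
$d{\left(r \right)} = \frac{-2 + r}{10 + r}$
$\left(d{\left(-3 - 5 \right)} + C\right)^{2} = \left(\frac{-2 - 8}{10 - 8} + 36\right)^{2} = \left(\frac{1}{2} \left(-10\right) + 36\right)^{2} = \left(-5 + 36\right)^{2} = 31^{2} = 961$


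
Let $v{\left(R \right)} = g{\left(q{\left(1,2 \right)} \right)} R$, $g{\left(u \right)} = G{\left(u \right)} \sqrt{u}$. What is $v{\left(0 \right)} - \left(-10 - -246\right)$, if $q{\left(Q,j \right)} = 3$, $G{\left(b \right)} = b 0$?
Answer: $-236$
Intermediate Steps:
$G{\left(b \right)} = 0$
$g{\left(u \right)} = 0$ ($g{\left(u \right)} = 0 \sqrt{u} = 0$)
$v{\left(R \right)} = 0$ ($v{\left(R \right)} = 0 R = 0$)
$v{\left(0 \right)} - \left(-10 - -246\right) = 0 - \left(-10 - -246\right) = 0 - \left(-10 + 246\right) = 0 - 236 = -236$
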